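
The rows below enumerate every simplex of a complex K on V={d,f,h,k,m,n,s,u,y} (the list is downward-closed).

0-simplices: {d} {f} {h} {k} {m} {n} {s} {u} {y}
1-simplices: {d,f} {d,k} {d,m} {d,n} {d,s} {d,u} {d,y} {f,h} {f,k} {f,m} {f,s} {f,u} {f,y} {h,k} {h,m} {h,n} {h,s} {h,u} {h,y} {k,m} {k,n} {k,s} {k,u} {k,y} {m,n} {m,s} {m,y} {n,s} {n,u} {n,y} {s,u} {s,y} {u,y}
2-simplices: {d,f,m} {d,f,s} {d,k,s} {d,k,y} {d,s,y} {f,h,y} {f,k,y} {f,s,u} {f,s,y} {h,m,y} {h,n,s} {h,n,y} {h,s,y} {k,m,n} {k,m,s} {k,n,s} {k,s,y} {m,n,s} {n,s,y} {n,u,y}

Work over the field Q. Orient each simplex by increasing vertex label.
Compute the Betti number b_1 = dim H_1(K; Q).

n_0=9 n_1=33 n_2=20  [Q]
∂1: piv[df,dk,dm,dn,ds,du,dy,fh] rk=8  ker:fk,fm,fs,fu,fy,hk,hm,hn,hs,hu,hy,km,kn,ks,ku,ky,mn,ms,my,ns,nu,ny,su,sy,uy
∂2: piv[dfm,dfs,dks,dky,dsy,fhy,fky,fsu,fsy,hmy,hns,hny,hsy,kmn,kms,kns,nuy] rk=17  ker:ksy,mns,nsy
b_1=(33−8)−17=8

b_1=8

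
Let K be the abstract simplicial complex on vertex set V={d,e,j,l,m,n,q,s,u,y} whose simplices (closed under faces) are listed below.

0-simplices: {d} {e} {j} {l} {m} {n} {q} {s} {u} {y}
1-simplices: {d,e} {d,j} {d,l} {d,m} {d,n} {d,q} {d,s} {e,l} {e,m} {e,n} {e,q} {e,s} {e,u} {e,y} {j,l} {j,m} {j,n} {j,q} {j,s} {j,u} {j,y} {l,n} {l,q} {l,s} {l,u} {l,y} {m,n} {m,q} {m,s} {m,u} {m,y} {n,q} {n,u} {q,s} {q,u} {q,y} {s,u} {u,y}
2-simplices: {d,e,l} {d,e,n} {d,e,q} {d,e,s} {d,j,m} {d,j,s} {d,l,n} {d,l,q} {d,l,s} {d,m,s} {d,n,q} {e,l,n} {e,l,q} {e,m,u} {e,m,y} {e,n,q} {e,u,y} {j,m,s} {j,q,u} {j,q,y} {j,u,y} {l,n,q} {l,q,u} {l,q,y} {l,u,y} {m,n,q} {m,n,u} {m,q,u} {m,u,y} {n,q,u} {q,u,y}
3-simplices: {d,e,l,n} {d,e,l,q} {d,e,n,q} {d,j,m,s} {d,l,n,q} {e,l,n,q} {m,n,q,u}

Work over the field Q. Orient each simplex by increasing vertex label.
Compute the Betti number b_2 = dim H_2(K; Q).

n_0=10 n_1=38 n_2=31 n_3=7  [Q]
∂1: piv[de,dj,dl,dm,dn,dq,ds,eu,ey] rk=9  ker:el,em,en,eq,es,jl,jm,jn,jq,js,ju,jy,ln,lq,ls,lu,ly,mn,mq,ms,mu,my,nq,nu,qs,qu,qy,su,uy
∂2: piv[del,den,deq,des,djm,djs,dln,dlq,dls,dms,dnq,emu,emy,euy,jqu,jqy,juy,lqu,lqy,mnq,mnu,mqu] rk=22  ker:eln,elq,enq,jms,lnq,luy,muy,nqu,quy
∂3: piv[deln,delq,denq,djms,dlnq,mnqu] rk=6  ker:elnq
b_2=(31−22)−6=3

b_2=3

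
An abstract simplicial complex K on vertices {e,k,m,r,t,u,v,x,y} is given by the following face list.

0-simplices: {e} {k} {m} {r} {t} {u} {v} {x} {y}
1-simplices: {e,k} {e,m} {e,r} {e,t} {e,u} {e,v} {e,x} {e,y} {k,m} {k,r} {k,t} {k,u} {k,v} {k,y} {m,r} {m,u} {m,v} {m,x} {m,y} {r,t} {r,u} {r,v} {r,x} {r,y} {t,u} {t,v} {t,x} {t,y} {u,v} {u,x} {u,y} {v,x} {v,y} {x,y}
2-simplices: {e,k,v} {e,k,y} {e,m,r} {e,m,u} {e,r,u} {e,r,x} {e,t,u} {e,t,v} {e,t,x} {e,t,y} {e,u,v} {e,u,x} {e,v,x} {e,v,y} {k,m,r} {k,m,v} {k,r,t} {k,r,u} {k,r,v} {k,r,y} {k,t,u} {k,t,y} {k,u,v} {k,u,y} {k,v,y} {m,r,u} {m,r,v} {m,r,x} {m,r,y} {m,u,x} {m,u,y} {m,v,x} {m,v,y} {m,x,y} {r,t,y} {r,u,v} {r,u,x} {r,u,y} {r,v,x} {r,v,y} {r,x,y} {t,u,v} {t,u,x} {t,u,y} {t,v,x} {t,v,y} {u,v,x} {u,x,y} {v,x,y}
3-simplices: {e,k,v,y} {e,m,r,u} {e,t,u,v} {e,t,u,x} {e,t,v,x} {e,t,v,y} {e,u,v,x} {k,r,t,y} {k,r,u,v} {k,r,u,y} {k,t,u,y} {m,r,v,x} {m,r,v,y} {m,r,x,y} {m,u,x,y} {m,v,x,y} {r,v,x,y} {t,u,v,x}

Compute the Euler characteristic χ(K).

n_0=9 n_1=34 n_2=49 n_3=18
χ=+9−34+49−18=6

χ(K)=6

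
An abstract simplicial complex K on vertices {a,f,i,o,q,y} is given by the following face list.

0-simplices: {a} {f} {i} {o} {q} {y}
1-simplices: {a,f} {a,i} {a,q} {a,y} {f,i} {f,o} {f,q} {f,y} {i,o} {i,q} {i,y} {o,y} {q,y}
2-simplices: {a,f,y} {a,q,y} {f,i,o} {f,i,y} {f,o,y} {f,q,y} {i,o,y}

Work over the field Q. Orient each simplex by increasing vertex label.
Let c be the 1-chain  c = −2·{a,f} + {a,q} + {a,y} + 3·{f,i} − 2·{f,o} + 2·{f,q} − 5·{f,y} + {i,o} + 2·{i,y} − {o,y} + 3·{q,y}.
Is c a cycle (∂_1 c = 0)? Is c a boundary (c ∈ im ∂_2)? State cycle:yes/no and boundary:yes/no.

n_0=6 n_1=13 n_2=7  [Q]
∂1: piv[af,ai,aq,ay,fo] rk=5  ker:fi,fq,fy,io,iq,iy,oy,qy
∂2: piv[afy,aqy,fio,fiy,foy,fqy] rk=6  ker:ioy
∂1c = 0
c vs im∂2: reduces to 0 ⇒ boundary

cycle:yes boundary:yes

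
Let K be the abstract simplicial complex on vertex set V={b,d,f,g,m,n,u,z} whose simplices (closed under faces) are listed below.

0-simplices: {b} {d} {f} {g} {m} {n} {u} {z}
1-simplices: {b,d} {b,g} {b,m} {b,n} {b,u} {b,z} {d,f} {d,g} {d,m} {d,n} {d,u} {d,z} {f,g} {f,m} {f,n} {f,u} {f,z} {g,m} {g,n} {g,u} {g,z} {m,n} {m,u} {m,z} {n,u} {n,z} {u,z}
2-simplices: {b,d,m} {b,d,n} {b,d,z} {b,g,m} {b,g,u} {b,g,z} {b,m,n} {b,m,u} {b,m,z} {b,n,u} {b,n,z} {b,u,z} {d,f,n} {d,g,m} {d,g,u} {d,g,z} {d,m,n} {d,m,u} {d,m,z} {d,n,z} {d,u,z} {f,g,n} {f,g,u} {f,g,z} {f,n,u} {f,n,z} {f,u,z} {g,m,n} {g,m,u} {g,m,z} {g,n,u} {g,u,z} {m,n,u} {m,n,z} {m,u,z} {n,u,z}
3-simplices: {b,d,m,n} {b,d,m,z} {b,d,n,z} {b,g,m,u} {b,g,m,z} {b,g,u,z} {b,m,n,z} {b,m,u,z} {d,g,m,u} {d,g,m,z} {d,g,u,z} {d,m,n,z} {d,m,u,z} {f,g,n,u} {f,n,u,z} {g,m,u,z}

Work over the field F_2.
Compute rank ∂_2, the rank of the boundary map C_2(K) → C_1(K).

n_0=8 n_1=27 n_2=36 n_3=16  [Z2]
∂1: piv[bd,bg,bm,bn,bu,bz,df] rk=7  ker:dg,dm,dn,du,dz,fg,fm,fn,fu,fz,gm,gn,gu,gz,mn,mu,mz,nu,nz,uz
∂2: piv[bdm,bdn,bdz,bgm,bgu,bgz,bmn,bmu,bmz,bnu,bnz,buz,dfn,dgm,dgu,fgn,fgu,fgz,fnu] rk=19  ker:dgz,dmn,dmu,dmz,dnz,duz,fnz,fuz,gmn,gmu,gmz,gnu,guz,mnu,mnz,muz,nuz
∂3: piv[bdmn,bdmz,bdnz,bgmu,bgmz,bguz,bmnz,bmuz,dgmu,dgmz,dguz,fgnu,fnuz] rk=13  ker:dmnz,dmuz,gmuz
rk∂_2=19

rank∂_2=19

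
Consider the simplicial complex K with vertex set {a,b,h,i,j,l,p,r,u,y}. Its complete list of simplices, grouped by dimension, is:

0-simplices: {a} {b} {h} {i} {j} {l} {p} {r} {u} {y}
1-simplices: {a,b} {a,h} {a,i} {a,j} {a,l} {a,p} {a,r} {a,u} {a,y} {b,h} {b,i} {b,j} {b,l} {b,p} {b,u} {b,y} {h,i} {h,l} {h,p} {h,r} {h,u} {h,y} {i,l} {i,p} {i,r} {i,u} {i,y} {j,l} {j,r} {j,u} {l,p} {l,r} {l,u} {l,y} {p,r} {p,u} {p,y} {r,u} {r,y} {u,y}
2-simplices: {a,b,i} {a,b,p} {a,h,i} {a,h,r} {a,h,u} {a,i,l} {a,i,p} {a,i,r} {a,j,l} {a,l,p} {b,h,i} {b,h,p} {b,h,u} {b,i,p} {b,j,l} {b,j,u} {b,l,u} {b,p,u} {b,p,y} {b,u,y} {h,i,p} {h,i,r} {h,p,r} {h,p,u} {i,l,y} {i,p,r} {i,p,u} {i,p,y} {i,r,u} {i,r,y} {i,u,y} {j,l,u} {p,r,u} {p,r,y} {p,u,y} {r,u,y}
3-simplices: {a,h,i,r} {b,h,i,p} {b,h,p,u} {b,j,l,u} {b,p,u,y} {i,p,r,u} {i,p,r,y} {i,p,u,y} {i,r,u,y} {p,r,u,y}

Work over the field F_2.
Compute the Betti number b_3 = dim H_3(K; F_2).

b_3=1

n_0=10 n_1=40 n_2=36 n_3=10  [Z2]
∂1: piv[ab,ah,ai,aj,al,ap,ar,au,ay] rk=9  ker:bh,bi,bj,bl,bp,bu,by,hi,hl,hp,hr,hu,hy,il,ip,ir,iu,iy,jl,jr,ju,lp,lr,lu,ly,pr,pu,py,ru,ry,uy
∂2: piv[abi,abp,ahi,ahr,ahu,ail,aip,air,ajl,alp,bhi,bhp,bhu,bjl,bju,blu,bpu,bpy,buy,hpr,ily,ipu,ipy,iru,iry] rk=25  ker:bip,hip,hir,hpu,ipr,iuy,jlu,pru,pry,puy,ruy
∂3: piv[ahir,bhip,bhpu,bjlu,bpuy,ipru,ipry,ipuy,iruy] rk=9  ker:pruy
b_3=(10−9)−0=1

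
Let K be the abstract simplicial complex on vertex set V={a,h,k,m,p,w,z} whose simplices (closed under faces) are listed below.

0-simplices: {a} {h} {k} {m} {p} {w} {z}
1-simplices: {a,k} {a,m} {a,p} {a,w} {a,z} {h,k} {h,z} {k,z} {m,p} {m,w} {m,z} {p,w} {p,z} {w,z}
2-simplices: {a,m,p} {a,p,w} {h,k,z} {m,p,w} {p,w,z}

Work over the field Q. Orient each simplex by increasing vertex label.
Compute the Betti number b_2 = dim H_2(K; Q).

n_0=7 n_1=14 n_2=5  [Q]
∂1: piv[ak,am,ap,aw,az,hk] rk=6  ker:hz,kz,mp,mw,mz,pw,pz,wz
∂2: piv[amp,apw,hkz,mpw,pwz] rk=5
b_2=(5−5)−0=0

b_2=0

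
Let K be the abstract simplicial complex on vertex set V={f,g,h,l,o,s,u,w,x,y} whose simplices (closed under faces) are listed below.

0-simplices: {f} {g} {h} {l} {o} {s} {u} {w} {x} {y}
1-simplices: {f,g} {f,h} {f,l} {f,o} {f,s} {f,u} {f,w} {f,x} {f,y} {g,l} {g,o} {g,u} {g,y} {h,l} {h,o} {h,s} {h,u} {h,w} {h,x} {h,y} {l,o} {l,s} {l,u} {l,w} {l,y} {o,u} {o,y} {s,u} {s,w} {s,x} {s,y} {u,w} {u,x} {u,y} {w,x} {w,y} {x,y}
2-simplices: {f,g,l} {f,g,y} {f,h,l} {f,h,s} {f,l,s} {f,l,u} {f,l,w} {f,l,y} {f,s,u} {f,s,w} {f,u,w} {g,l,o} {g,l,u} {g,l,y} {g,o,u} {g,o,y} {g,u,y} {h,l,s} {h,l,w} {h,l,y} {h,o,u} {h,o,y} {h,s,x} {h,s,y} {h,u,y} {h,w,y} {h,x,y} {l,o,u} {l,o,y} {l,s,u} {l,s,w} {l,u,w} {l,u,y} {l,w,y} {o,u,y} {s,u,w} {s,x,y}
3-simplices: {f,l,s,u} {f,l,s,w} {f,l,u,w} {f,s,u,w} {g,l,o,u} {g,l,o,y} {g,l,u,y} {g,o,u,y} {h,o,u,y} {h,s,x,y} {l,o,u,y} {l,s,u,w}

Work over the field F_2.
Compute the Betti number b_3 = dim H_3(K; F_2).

b_3=2

n_0=10 n_1=37 n_2=37 n_3=12  [Z2]
∂1: piv[fg,fh,fl,fo,fs,fu,fw,fx,fy] rk=9  ker:gl,go,gu,gy,hl,ho,hs,hu,hw,hx,hy,lo,ls,lu,lw,ly,ou,oy,su,sw,sx,sy,uw,ux,uy,wx,wy,xy
∂2: piv[fgl,fgy,fhl,fhs,fls,flu,flw,fly,fsu,fsw,fuw,glo,glu,gou,goy,guy,hlw,hly,hou,hoy,hsx,hsy,hwy,hxy] rk=24  ker:gly,hls,huy,lou,loy,lsu,lsw,luw,luy,lwy,ouy,suw,sxy
∂3: piv[flsu,flsw,fluw,fsuw,glou,gloy,gluy,gouy,houy,hsxy] rk=10  ker:louy,lsuw
b_3=(12−10)−0=2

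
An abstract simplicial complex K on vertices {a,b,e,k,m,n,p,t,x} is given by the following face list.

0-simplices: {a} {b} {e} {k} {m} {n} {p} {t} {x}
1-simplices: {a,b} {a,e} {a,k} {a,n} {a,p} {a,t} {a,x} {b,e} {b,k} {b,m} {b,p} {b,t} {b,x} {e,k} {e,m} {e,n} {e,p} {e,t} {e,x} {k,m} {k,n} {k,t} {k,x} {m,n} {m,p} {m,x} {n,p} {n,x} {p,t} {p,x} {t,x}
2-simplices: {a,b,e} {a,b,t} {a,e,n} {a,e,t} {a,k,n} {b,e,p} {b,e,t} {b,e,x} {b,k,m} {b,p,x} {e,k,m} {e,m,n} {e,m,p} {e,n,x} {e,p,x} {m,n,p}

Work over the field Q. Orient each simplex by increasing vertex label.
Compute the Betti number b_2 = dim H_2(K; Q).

n_0=9 n_1=31 n_2=16  [Q]
∂1: piv[ab,ae,ak,an,ap,at,ax,bm] rk=8  ker:be,bk,bp,bt,bx,ek,em,en,ep,et,ex,km,kn,kt,kx,mn,mp,mx,np,nx,pt,px,tx
∂2: piv[abe,abt,aen,aet,akn,bep,bex,bkm,bpx,ekm,emn,emp,enx,mnp] rk=14  ker:bet,epx
b_2=(16−14)−0=2

b_2=2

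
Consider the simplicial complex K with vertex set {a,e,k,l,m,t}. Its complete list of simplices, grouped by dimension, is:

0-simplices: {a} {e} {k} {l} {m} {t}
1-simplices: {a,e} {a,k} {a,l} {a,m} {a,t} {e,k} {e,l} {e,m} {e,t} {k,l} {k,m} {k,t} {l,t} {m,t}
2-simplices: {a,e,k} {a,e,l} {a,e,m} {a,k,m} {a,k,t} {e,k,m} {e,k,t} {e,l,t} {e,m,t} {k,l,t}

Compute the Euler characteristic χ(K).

χ(K)=2

n_0=6 n_1=14 n_2=10
χ=+6−14+10=2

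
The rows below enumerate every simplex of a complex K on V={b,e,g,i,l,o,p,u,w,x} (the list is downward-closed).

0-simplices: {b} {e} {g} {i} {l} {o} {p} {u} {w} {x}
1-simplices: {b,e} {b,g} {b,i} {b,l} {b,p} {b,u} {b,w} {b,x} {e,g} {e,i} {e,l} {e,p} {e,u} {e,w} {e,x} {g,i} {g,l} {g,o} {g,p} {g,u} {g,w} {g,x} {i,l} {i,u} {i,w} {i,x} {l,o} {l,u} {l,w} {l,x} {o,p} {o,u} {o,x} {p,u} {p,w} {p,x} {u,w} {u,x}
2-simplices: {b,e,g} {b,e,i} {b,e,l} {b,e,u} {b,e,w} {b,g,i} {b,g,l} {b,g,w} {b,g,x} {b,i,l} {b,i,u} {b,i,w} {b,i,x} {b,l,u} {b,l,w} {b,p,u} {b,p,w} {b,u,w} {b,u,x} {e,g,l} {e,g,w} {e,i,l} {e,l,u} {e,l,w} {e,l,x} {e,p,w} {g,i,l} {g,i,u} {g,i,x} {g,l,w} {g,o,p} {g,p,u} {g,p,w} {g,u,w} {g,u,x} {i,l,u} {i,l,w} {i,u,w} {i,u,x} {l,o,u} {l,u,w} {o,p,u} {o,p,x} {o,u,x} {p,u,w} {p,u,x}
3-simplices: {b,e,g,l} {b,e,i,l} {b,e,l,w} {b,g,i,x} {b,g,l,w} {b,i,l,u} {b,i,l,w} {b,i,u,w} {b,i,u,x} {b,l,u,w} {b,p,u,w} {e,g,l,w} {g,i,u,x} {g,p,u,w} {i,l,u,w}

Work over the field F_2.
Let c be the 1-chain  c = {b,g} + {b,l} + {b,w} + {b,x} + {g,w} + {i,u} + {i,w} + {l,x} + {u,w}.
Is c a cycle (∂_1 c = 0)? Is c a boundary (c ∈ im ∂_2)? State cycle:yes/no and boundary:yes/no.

cycle:yes boundary:no

n_0=10 n_1=38 n_2=46 n_3=15  [Z2]
∂1: piv[be,bg,bi,bl,bp,bu,bw,bx,go] rk=9  ker:eg,ei,el,ep,eu,ew,ex,gi,gl,gp,gu,gw,gx,il,iu,iw,ix,lo,lu,lw,lx,op,ou,ox,pu,pw,px,uw,ux
∂2: piv[beg,bei,bel,beu,bew,bgi,bgl,bgw,bgx,bil,biu,biw,bix,blu,blw,bpu,bpw,buw,bux,elx,epw,giu,gop,gpu,lou,opu,opx,oux] rk=28  ker:egl,egw,eil,elu,elw,gil,gix,glw,gpw,guw,gux,ilu,ilw,iuw,iux,luw,puw,pux
∂3: piv[begl,beil,belw,bgix,bglw,bilu,bilw,biuw,biux,bluw,bpuw,eglw,giux,gpuw] rk=14  ker:iluw
∂1c = 0
c vs im∂2: residual ≠ 0 ⇒ not boundary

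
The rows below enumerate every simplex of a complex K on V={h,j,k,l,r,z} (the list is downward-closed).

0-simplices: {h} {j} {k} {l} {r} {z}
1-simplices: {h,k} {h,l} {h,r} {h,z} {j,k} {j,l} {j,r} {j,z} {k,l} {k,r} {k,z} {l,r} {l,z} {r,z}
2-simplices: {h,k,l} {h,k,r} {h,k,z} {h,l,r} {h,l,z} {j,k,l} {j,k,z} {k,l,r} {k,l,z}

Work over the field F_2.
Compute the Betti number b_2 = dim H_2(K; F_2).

b_2=2

n_0=6 n_1=14 n_2=9  [Z2]
∂1: piv[hk,hl,hr,hz,jk] rk=5  ker:jl,jr,jz,kl,kr,kz,lr,lz,rz
∂2: piv[hkl,hkr,hkz,hlr,hlz,jkl,jkz] rk=7  ker:klr,klz
b_2=(9−7)−0=2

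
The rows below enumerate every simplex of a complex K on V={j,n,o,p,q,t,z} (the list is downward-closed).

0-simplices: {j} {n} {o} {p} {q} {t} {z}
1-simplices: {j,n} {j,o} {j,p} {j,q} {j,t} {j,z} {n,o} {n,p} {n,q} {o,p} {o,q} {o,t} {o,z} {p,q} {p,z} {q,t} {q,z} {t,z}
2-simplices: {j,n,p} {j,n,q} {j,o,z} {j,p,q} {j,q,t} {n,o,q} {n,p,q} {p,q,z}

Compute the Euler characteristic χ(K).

n_0=7 n_1=18 n_2=8
χ=+7−18+8=-3

χ(K)=-3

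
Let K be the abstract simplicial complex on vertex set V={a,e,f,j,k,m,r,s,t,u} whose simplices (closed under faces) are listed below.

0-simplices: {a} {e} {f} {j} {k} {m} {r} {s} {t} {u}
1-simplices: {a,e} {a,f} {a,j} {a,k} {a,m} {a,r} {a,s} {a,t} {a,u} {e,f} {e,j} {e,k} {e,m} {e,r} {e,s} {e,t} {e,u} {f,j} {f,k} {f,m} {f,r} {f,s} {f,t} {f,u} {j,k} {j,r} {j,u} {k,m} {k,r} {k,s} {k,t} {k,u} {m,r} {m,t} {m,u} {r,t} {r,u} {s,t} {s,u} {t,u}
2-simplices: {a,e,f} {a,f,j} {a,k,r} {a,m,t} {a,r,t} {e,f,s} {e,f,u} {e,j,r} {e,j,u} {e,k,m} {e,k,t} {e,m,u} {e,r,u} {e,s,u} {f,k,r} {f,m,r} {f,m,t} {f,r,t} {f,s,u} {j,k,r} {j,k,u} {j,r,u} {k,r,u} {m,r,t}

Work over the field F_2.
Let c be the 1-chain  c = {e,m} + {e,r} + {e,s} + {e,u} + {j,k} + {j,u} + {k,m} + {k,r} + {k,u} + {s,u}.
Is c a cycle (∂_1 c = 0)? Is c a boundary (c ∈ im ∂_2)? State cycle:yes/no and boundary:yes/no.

cycle:yes boundary:no

n_0=10 n_1=40 n_2=24  [Z2]
∂1: piv[ae,af,aj,ak,am,ar,as,at,au] rk=9  ker:ef,ej,ek,em,er,es,et,eu,fj,fk,fm,fr,fs,ft,fu,jk,jr,ju,km,kr,ks,kt,ku,mr,mt,mu,rt,ru,st,su,tu
∂2: piv[aef,afj,akr,amt,art,efs,efu,ejr,eju,ekm,ekt,emu,eru,esu,fkr,fmr,fmt,frt,jkr,jku] rk=20  ker:fsu,jru,kru,mrt
∂1c = 0
c vs im∂2: residual ≠ 0 ⇒ not boundary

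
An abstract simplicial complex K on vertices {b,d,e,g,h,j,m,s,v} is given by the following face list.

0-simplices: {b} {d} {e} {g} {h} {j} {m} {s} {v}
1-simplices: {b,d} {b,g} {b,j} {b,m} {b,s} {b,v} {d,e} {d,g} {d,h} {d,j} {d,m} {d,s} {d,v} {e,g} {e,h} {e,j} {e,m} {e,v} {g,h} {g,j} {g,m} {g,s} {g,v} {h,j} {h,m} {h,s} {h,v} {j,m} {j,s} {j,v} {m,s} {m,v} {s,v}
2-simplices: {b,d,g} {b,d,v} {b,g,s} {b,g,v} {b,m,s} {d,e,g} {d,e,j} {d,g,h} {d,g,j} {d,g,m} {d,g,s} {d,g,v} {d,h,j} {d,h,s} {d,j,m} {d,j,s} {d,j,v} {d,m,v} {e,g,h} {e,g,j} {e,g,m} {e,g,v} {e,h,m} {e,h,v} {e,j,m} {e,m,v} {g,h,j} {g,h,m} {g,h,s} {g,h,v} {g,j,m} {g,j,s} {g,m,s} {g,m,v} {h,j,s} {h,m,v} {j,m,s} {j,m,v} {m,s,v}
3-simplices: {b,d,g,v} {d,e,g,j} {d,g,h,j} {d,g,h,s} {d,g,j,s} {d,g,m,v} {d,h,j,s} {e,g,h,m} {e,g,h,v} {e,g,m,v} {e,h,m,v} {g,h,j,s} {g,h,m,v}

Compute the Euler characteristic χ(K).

n_0=9 n_1=33 n_2=39 n_3=13
χ=+9−33+39−13=2

χ(K)=2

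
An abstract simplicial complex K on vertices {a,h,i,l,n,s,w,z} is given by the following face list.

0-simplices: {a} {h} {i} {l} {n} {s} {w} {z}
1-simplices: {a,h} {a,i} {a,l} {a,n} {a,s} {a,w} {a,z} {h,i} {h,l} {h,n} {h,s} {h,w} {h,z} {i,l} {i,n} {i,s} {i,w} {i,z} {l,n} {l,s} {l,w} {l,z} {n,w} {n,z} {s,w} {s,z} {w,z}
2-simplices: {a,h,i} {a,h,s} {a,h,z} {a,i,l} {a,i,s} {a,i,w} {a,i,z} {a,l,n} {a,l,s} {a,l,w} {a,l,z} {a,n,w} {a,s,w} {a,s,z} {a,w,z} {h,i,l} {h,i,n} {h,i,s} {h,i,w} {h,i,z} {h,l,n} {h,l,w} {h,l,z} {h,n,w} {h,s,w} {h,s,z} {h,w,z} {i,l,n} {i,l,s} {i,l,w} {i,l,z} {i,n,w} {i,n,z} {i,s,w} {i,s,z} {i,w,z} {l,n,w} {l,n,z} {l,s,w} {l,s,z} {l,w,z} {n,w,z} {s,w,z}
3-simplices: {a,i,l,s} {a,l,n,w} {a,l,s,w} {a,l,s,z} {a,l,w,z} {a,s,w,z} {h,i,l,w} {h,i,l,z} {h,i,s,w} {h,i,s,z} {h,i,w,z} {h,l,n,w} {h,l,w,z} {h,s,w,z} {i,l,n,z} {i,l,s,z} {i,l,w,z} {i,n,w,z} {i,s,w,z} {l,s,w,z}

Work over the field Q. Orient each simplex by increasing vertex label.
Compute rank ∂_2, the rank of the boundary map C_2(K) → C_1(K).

n_0=8 n_1=27 n_2=43 n_3=20  [Q]
∂1: piv[ah,ai,al,an,as,aw,az] rk=7  ker:hi,hl,hn,hs,hw,hz,il,in,is,iw,iz,ln,ls,lw,lz,nw,nz,sw,sz,wz
∂2: piv[ahi,ahs,ahz,ail,ais,aiw,aiz,aln,als,alw,alz,anw,asw,asz,awz,hil,hin,hiw,hln,inz] rk=20  ker:his,hiz,hlw,hlz,hnw,hsw,hsz,hwz,iln,ils,ilw,ilz,inw,isw,isz,iwz,lnw,lnz,lsw,lsz,lwz,nwz,swz
∂3: piv[ails,alnw,alsw,alsz,alwz,aswz,hilw,hilz,hisw,hisz,hiwz,hlnw,hlwz,hswz,ilnz,ilsz,inwz] rk=17  ker:ilwz,iswz,lswz
rk∂_2=20

rank∂_2=20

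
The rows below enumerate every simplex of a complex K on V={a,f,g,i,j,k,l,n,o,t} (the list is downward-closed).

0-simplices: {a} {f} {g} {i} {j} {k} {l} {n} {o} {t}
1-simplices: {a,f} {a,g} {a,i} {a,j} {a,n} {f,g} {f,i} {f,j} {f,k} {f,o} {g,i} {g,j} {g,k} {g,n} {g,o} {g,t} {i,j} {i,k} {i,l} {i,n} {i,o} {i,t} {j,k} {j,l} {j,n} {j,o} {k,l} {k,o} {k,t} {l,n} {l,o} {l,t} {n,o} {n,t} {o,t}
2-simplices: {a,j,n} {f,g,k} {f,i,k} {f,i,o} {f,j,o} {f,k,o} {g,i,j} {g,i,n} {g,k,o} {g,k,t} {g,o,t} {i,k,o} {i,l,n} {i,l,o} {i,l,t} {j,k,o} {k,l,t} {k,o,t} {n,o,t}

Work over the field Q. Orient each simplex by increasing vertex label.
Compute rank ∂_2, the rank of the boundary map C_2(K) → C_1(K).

rank∂_2=17

n_0=10 n_1=35 n_2=19  [Q]
∂1: piv[af,ag,ai,aj,an,fk,fo,gt,il] rk=9  ker:fg,fi,fj,gi,gj,gk,gn,go,ij,ik,in,io,it,jk,jl,jn,jo,kl,ko,kt,ln,lo,lt,no,nt,ot
∂2: piv[ajn,fgk,fik,fio,fjo,fko,gij,gin,gko,gkt,got,iln,ilo,ilt,jko,klt,not] rk=17  ker:iko,kot
rk∂_2=17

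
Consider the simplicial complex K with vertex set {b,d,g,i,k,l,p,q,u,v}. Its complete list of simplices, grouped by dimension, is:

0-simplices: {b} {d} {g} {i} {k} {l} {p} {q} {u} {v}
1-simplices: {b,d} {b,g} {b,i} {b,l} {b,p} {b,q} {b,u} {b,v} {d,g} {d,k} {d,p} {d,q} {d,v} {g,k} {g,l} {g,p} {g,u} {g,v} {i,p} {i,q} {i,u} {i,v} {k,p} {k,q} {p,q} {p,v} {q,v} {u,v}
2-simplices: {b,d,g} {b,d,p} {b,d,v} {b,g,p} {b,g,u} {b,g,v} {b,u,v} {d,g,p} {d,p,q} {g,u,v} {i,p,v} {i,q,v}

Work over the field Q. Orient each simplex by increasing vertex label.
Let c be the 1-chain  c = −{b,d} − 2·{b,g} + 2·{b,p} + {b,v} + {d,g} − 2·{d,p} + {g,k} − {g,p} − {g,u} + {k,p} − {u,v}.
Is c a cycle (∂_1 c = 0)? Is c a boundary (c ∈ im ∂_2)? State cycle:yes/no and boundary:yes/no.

n_0=10 n_1=28 n_2=12  [Q]
∂1: piv[bd,bg,bi,bl,bp,bq,bu,bv,dk] rk=9  ker:dg,dp,dq,dv,gk,gl,gp,gu,gv,ip,iq,iu,iv,kp,kq,pq,pv,qv,uv
∂2: piv[bdg,bdp,bdv,bgp,bgu,bgv,buv,dpq,ipv,iqv] rk=10  ker:dgp,guv
∂1c = 0
c vs im∂2: residual ≠ 0 ⇒ not boundary

cycle:yes boundary:no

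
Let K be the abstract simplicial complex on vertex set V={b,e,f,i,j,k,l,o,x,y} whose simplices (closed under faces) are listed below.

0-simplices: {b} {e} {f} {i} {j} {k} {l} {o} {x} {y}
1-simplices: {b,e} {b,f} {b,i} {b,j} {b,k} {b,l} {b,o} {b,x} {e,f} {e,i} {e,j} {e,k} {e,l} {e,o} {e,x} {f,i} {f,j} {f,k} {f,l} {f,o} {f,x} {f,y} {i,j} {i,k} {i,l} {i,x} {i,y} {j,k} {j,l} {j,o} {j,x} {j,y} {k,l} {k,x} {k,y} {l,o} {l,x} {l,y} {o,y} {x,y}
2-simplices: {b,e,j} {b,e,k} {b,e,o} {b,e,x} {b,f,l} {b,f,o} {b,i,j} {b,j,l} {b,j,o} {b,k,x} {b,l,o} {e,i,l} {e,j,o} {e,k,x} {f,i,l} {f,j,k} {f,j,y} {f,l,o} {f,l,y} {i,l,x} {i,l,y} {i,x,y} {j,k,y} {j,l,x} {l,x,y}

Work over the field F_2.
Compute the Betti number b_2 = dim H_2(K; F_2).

n_0=10 n_1=40 n_2=25  [Z2]
∂1: piv[be,bf,bi,bj,bk,bl,bo,bx,fy] rk=9  ker:ef,ei,ej,ek,el,eo,ex,fi,fj,fk,fl,fo,fx,ij,ik,il,ix,iy,jk,jl,jo,jx,jy,kl,kx,ky,lo,lx,ly,oy,xy
∂2: piv[bej,bek,beo,bex,bfl,bfo,bij,bjl,bjo,bkx,blo,eil,fil,fjk,fjy,fly,ilx,ily,ixy,jky,jlx] rk=21  ker:ejo,ekx,flo,lxy
b_2=(25−21)−0=4

b_2=4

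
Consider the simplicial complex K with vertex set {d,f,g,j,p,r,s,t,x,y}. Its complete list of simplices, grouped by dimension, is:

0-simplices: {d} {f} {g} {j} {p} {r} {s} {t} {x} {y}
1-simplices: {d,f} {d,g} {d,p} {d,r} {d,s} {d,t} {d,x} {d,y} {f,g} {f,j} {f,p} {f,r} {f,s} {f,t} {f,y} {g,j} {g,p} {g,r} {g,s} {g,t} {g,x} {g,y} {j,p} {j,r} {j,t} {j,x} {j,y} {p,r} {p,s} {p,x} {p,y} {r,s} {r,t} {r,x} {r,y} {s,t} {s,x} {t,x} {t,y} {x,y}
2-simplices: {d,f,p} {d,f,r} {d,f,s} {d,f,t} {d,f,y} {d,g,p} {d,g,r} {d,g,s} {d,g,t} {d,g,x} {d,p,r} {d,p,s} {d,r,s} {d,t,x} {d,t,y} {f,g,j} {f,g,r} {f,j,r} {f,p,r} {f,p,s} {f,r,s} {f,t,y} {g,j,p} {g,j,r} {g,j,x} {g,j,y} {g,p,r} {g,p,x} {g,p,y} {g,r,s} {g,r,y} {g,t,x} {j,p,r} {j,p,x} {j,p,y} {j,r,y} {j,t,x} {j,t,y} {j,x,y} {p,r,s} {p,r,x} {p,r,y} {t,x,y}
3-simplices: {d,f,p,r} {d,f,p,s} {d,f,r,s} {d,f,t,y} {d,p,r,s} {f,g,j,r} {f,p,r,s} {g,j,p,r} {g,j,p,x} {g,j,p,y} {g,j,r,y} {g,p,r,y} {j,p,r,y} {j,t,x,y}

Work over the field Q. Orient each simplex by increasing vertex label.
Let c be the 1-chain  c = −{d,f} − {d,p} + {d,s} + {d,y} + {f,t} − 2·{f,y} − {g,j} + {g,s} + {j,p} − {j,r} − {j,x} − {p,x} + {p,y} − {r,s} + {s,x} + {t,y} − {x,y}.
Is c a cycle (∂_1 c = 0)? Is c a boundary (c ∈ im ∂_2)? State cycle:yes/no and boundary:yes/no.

n_0=10 n_1=40 n_2=43 n_3=14  [Q]
∂1: piv[df,dg,dp,dr,ds,dt,dx,dy,fj] rk=9  ker:fg,fp,fr,fs,ft,fy,gj,gp,gr,gs,gt,gx,gy,jp,jr,jt,jx,jy,pr,ps,px,py,rs,rt,rx,ry,st,sx,tx,ty,xy
∂2: piv[dfp,dfr,dfs,dft,dfy,dgp,dgr,dgs,dgt,dgx,dpr,dps,drs,dtx,dty,fgj,fgr,fjr,gjp,gjx,gjy,gpx,gpy,gry,jtx,jty,jxy,prx] rk=28  ker:fpr,fps,frs,fty,gjr,gpr,grs,gtx,jpr,jpx,jpy,jry,prs,pry,txy
∂3: piv[dfpr,dfps,dfrs,dfty,dprs,fgjr,gjpr,gjpx,gjpy,gjry,gpry,jtxy] rk=12  ker:fprs,jpry
∂1c = 0
c vs im∂2: residual ≠ 0 ⇒ not boundary

cycle:yes boundary:no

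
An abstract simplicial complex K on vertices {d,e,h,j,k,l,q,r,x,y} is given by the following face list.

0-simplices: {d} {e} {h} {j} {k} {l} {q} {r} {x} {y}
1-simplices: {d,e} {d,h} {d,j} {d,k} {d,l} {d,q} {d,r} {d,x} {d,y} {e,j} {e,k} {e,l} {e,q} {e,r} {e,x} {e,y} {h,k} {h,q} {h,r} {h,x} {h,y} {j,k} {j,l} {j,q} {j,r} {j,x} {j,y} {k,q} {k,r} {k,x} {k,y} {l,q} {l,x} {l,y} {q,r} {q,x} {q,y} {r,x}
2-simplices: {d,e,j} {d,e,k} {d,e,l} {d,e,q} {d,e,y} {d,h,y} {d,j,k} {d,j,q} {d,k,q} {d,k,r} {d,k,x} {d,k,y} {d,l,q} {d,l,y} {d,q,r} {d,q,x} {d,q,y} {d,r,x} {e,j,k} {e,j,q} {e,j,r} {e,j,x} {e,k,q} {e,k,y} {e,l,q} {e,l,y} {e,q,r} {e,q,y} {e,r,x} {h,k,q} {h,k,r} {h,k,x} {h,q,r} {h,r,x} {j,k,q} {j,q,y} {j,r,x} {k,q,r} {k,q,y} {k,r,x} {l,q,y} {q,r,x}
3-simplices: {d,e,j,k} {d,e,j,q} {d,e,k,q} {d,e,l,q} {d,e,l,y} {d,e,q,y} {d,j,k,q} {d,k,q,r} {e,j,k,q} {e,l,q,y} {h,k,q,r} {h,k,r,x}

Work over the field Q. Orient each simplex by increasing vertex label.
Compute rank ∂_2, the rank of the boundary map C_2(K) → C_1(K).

rank∂_2=26

n_0=10 n_1=38 n_2=42 n_3=12  [Q]
∂1: piv[de,dh,dj,dk,dl,dq,dr,dx,dy] rk=9  ker:ej,ek,el,eq,er,ex,ey,hk,hq,hr,hx,hy,jk,jl,jq,jr,jx,jy,kq,kr,kx,ky,lq,lx,ly,qr,qx,qy,rx
∂2: piv[dej,dek,del,deq,dey,dhy,djk,djq,dkq,dkr,dkx,dky,dlq,dly,dqr,dqx,dqy,drx,ejr,ejx,eqr,erx,hkq,hkr,hkx,jqy] rk=26  ker:ejk,ejq,ekq,eky,elq,ely,eqy,hqr,hrx,jkq,jrx,kqr,kqy,krx,lqy,qrx
∂3: piv[dejk,dejq,dekq,delq,dely,deqy,djkq,dkqr,elqy,hkqr,hkrx] rk=11  ker:ejkq
rk∂_2=26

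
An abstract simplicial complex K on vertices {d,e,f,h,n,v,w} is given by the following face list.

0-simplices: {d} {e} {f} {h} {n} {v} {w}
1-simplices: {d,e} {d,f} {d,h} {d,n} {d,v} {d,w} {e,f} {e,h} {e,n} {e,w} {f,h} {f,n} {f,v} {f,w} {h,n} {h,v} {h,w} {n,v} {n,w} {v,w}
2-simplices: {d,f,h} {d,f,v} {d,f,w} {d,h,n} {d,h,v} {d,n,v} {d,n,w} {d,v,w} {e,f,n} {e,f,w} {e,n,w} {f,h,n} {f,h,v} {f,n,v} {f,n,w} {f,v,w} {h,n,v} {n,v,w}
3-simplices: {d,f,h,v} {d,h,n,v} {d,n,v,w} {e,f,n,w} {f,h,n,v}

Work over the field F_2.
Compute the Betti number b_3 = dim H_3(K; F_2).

b_3=0

n_0=7 n_1=20 n_2=18 n_3=5  [Z2]
∂1: piv[de,df,dh,dn,dv,dw] rk=6  ker:ef,eh,en,ew,fh,fn,fv,fw,hn,hv,hw,nv,nw,vw
∂2: piv[dfh,dfv,dfw,dhn,dhv,dnv,dnw,dvw,efn,efw,enw] rk=11  ker:fhn,fhv,fnv,fnw,fvw,hnv,nvw
∂3: piv[dfhv,dhnv,dnvw,efnw,fhnv] rk=5
b_3=(5−5)−0=0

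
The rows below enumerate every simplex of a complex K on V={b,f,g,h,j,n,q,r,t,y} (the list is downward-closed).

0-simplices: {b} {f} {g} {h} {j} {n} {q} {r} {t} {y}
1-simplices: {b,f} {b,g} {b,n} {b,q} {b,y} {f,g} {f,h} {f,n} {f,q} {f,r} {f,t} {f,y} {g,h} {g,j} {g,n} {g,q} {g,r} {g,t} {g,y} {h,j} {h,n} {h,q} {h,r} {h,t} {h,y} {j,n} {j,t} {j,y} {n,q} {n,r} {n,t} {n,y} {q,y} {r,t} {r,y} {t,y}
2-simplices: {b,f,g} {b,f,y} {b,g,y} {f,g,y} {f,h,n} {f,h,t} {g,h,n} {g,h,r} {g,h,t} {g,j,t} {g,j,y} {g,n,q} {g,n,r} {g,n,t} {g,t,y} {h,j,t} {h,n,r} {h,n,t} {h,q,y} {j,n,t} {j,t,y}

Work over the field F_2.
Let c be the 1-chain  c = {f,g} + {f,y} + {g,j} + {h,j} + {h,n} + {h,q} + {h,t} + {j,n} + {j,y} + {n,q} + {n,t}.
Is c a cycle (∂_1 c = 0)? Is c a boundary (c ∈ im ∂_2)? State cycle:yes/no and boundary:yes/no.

cycle:yes boundary:no

n_0=10 n_1=36 n_2=21  [Z2]
∂1: piv[bf,bg,bn,bq,by,fh,fr,ft,gj] rk=9  ker:fg,fn,fq,fy,gh,gn,gq,gr,gt,gy,hj,hn,hq,hr,ht,hy,jn,jt,jy,nq,nr,nt,ny,qy,rt,ry,ty
∂2: piv[bfg,bfy,bgy,fhn,fht,ghn,ghr,ght,gjt,gjy,gnq,gnr,gnt,gty,hjt,hqy,jnt] rk=17  ker:fgy,hnr,hnt,jty
∂1c = 0
c vs im∂2: residual ≠ 0 ⇒ not boundary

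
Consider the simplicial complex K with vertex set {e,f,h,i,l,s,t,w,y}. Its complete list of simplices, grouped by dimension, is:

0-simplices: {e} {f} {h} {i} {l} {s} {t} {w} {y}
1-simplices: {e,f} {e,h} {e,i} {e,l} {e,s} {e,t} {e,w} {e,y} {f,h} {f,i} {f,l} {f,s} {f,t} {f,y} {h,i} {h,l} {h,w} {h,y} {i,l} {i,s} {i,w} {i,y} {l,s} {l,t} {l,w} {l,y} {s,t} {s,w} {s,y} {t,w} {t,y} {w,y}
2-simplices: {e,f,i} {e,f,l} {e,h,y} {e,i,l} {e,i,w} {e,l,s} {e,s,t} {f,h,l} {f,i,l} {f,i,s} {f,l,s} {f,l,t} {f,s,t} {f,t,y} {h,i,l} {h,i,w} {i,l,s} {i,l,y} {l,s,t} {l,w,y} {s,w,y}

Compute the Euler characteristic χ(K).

n_0=9 n_1=32 n_2=21
χ=+9−32+21=-2

χ(K)=-2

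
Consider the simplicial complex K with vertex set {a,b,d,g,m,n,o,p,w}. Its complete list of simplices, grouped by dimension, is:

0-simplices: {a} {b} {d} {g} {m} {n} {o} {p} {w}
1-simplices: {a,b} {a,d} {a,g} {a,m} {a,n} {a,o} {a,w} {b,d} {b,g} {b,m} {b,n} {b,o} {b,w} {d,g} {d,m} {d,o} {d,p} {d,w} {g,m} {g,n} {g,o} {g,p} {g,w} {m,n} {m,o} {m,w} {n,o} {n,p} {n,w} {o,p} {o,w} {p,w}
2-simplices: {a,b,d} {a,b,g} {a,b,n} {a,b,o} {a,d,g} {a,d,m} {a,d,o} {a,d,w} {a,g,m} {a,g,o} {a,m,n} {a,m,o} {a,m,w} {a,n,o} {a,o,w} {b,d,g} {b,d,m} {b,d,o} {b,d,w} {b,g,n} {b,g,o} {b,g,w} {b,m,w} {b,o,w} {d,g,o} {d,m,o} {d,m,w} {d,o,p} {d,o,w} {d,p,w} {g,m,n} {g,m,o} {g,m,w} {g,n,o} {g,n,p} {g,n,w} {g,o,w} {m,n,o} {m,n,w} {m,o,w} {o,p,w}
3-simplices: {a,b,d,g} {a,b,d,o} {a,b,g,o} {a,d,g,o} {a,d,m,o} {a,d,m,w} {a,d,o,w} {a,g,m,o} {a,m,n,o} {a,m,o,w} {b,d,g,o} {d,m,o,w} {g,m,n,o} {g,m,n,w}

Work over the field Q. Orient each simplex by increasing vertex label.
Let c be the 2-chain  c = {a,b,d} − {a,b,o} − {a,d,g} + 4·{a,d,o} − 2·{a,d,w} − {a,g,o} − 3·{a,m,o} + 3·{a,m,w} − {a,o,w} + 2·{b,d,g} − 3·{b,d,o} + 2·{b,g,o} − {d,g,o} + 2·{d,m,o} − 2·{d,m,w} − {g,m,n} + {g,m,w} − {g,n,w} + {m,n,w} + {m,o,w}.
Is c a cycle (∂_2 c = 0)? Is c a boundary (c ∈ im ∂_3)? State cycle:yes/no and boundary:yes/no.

n_0=9 n_1=32 n_2=41 n_3=14  [Q]
∂1: piv[ab,ad,ag,am,an,ao,aw,dp] rk=8  ker:bd,bg,bm,bn,bo,bw,dg,dm,do,dw,gm,gn,go,gp,gw,mn,mo,mw,no,np,nw,op,ow,pw
∂2: piv[abd,abg,abn,abo,adg,adm,ado,adw,agm,ago,amn,amo,amw,ano,aow,bdm,bdw,bgn,bgw,dop,dpw,gnp,gnw] rk=23  ker:bdg,bdo,bgo,bmw,bow,dgo,dmo,dmw,dow,gmn,gmo,gmw,gno,gow,mno,mnw,mow,opw
∂3: piv[abdg,abdo,abgo,adgo,admo,admw,adow,agmo,amno,amow,gmno,gmnw] rk=12  ker:bdgo,dmow
∂2c = 0
c vs im∂3: reduces to 0 ⇒ boundary

cycle:yes boundary:yes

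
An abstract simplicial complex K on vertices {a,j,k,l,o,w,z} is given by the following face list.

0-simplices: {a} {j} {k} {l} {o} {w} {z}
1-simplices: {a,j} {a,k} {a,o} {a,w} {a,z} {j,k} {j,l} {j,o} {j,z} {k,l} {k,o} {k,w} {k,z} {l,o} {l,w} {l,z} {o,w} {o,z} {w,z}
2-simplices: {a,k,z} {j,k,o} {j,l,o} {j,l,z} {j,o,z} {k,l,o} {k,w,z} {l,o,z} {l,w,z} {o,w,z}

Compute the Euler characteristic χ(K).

χ(K)=-2

n_0=7 n_1=19 n_2=10
χ=+7−19+10=-2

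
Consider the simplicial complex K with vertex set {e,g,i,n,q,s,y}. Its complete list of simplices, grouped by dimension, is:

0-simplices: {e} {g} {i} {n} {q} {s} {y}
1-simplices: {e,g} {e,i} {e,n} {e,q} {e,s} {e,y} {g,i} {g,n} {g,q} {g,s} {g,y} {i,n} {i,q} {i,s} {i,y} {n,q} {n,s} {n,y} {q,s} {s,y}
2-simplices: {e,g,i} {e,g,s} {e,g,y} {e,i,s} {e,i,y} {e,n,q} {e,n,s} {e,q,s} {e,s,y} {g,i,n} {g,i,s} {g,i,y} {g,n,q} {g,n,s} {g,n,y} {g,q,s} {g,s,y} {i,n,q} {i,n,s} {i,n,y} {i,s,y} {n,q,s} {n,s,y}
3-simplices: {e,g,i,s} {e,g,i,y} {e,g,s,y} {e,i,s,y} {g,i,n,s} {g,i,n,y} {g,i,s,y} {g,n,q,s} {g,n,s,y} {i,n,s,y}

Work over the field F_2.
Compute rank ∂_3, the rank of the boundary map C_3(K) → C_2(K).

rank∂_3=8

n_0=7 n_1=20 n_2=23 n_3=10  [Z2]
∂1: piv[eg,ei,en,eq,es,ey] rk=6  ker:gi,gn,gq,gs,gy,in,iq,is,iy,nq,ns,ny,qs,sy
∂2: piv[egi,egs,egy,eis,eiy,enq,ens,eqs,esy,gin,gnq,gns,gny,inq] rk=14  ker:gis,giy,gqs,gsy,ins,iny,isy,nqs,nsy
∂3: piv[egis,egiy,egsy,eisy,gins,giny,gnqs,gnsy] rk=8  ker:gisy,insy
rk∂_3=8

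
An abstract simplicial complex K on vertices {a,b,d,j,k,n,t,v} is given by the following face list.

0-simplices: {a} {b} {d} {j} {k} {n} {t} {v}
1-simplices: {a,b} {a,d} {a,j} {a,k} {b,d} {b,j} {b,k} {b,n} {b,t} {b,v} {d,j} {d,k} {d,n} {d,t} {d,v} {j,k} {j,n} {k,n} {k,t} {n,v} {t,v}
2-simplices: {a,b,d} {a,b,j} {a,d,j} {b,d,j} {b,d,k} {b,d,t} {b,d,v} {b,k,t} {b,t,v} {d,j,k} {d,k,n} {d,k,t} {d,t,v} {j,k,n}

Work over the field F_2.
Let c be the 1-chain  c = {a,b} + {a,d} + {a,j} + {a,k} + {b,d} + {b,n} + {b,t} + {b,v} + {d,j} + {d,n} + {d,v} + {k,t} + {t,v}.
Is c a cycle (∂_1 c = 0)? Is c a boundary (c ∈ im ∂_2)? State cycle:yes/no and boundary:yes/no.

cycle:no boundary:no

n_0=8 n_1=21 n_2=14  [Z2]
∂1: piv[ab,ad,aj,ak,bn,bt,bv] rk=7  ker:bd,bj,bk,dj,dk,dn,dt,dv,jk,jn,kn,kt,nv,tv
∂2: piv[abd,abj,adj,bdk,bdt,bdv,bkt,btv,djk,dkn,jkn] rk=11  ker:bdj,dkt,dtv
∂1c = {b} + {d} + {t} + {v}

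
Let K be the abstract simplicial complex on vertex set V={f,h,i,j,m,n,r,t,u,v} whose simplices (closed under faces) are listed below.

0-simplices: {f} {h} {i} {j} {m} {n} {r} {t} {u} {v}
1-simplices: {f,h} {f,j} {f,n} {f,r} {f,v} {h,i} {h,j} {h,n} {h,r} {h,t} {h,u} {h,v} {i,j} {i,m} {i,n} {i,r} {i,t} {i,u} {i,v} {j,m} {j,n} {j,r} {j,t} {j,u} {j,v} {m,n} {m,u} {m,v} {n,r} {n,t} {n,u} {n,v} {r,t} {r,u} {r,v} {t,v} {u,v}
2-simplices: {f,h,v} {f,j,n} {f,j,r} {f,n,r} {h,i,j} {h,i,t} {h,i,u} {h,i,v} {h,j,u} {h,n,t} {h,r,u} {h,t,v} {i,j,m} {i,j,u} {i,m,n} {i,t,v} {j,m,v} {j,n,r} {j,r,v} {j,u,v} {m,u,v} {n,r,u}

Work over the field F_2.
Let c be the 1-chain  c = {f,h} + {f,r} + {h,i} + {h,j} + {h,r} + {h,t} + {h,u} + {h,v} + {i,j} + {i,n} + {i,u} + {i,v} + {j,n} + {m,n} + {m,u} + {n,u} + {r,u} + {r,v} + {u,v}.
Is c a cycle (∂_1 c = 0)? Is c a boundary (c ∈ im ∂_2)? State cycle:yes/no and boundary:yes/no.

cycle:no boundary:no

n_0=10 n_1=37 n_2=22  [Z2]
∂1: piv[fh,fj,fn,fr,fv,hi,ht,hu,im] rk=9  ker:hj,hn,hr,hv,ij,in,ir,it,iu,iv,jm,jn,jr,jt,ju,jv,mn,mu,mv,nr,nt,nu,nv,rt,ru,rv,tv,uv
∂2: piv[fhv,fjn,fjr,fnr,hij,hit,hiu,hiv,hju,hnt,hru,htv,ijm,imn,jmv,jrv,juv,muv,nru] rk=19  ker:iju,itv,jnr
∂1c = {h} + {i} + {j} + {t}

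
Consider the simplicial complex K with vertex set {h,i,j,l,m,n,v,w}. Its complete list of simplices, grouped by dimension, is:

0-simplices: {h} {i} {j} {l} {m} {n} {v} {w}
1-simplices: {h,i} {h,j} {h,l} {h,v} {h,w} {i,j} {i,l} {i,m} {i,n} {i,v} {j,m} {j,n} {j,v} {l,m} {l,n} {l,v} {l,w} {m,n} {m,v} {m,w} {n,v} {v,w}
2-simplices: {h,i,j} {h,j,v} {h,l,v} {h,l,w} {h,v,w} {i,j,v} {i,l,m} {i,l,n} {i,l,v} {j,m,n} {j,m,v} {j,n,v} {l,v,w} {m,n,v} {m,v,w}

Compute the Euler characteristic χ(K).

χ(K)=1

n_0=8 n_1=22 n_2=15
χ=+8−22+15=1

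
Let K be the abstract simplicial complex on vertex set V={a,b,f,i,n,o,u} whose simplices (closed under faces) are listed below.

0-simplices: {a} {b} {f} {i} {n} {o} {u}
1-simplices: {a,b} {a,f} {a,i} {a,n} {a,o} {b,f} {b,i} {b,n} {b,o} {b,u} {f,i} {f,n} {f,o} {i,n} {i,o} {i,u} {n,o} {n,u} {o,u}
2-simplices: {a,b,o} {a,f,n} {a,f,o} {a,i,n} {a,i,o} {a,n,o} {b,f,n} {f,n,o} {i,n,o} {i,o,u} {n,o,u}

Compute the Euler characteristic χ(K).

n_0=7 n_1=19 n_2=11
χ=+7−19+11=-1

χ(K)=-1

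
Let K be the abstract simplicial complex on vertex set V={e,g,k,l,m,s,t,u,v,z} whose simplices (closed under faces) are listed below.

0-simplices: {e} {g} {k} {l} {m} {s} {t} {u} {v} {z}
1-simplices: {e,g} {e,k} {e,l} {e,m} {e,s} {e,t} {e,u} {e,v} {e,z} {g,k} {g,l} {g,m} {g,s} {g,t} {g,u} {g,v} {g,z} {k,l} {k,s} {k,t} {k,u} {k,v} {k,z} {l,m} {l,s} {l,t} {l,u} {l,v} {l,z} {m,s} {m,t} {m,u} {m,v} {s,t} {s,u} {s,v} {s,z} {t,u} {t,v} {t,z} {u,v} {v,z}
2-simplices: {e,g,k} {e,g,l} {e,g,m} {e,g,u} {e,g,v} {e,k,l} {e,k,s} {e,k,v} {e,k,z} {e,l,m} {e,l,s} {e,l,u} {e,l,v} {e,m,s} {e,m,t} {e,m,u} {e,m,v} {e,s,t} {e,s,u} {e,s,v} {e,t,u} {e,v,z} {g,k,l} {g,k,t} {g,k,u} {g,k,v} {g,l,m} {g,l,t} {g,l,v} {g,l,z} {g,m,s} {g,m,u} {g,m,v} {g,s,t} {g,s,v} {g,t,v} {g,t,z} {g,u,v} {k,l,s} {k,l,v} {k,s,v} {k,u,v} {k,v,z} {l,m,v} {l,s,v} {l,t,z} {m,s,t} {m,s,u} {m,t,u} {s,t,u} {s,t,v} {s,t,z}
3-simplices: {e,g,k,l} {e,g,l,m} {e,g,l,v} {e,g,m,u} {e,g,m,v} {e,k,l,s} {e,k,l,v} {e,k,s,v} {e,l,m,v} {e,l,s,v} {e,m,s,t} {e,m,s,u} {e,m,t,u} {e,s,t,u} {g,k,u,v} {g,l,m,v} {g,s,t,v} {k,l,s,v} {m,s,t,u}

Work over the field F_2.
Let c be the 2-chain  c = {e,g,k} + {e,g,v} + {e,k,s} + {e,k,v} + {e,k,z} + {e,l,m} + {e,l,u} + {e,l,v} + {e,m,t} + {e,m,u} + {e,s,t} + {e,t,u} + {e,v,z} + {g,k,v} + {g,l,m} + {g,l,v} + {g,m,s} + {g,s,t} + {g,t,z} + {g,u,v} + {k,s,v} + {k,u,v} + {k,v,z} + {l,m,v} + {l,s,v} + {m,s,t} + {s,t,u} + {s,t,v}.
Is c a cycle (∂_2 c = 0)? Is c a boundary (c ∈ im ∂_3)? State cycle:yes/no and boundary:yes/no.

cycle:no boundary:no

n_0=10 n_1=42 n_2=52 n_3=19  [Z2]
∂1: piv[eg,ek,el,em,es,et,eu,ev,ez] rk=9  ker:gk,gl,gm,gs,gt,gu,gv,gz,kl,ks,kt,ku,kv,kz,lm,ls,lt,lu,lv,lz,ms,mt,mu,mv,st,su,sv,sz,tu,tv,tz,uv,vz
∂2: piv[egk,egl,egm,egu,egv,ekl,eks,ekv,ekz,elm,els,elu,elv,ems,emt,emu,emv,est,esu,esv,etu,evz,gkt,gku,glt,glz,gms,gst,gtv,gtz,guv,stz] rk=32  ker:gkl,gkv,glm,glv,gmu,gmv,gsv,kls,klv,ksv,kuv,kvz,lmv,lsv,ltz,mst,msu,mtu,stu,stv
∂3: piv[egkl,eglm,eglv,egmu,egmv,ekls,eklv,eksv,elmv,elsv,emst,emsu,emtu,estu,gkuv,gstv] rk=16  ker:glmv,klsv,mstu
∂2c = {e,l} + {e,m} + {e,t} + {e,u} + {g,u} + {g,z} + {k,u} + {k,v} + {l,m} + {l,s} + {l,u} + {m,u} + {m,v} + {s,t} + {s,u} + {s,v} + {t,v} + {t,z}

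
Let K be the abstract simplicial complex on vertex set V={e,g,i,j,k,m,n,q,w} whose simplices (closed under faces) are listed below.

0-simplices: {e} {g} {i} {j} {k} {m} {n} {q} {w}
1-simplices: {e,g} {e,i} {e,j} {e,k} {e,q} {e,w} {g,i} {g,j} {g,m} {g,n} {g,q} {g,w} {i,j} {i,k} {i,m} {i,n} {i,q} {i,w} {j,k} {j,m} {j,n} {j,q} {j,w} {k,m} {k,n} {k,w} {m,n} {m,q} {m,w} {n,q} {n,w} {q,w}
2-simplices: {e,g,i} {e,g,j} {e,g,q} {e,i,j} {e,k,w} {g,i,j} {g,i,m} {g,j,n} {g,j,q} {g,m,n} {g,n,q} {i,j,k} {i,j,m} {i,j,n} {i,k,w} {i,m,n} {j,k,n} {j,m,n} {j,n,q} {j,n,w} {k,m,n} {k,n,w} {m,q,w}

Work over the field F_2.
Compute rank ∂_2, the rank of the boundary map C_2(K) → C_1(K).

rank∂_2=19

n_0=9 n_1=32 n_2=23  [Z2]
∂1: piv[eg,ei,ej,ek,eq,ew,gm,gn] rk=8  ker:gi,gj,gq,gw,ij,ik,im,in,iq,iw,jk,jm,jn,jq,jw,km,kn,kw,mn,mq,mw,nq,nw,qw
∂2: piv[egi,egj,egq,eij,ekw,gim,gjn,gjq,gmn,gnq,ijk,ijm,ijn,ikw,jkn,jnw,kmn,knw,mqw] rk=19  ker:gij,imn,jmn,jnq
rk∂_2=19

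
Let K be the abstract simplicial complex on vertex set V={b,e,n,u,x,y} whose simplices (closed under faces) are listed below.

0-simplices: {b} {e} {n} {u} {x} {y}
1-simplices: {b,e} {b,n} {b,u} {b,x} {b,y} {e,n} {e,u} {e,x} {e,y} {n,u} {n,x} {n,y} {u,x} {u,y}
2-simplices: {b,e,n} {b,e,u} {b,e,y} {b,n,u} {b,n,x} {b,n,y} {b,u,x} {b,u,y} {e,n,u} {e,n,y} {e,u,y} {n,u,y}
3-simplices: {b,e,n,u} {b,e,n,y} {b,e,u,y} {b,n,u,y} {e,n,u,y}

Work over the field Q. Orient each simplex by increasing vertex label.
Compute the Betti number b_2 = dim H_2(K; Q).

n_0=6 n_1=14 n_2=12 n_3=5  [Q]
∂1: piv[be,bn,bu,bx,by] rk=5  ker:en,eu,ex,ey,nu,nx,ny,ux,uy
∂2: piv[ben,beu,bey,bnu,bnx,bny,bux,buy] rk=8  ker:enu,eny,euy,nuy
∂3: piv[benu,beny,beuy,bnuy] rk=4  ker:enuy
b_2=(12−8)−4=0

b_2=0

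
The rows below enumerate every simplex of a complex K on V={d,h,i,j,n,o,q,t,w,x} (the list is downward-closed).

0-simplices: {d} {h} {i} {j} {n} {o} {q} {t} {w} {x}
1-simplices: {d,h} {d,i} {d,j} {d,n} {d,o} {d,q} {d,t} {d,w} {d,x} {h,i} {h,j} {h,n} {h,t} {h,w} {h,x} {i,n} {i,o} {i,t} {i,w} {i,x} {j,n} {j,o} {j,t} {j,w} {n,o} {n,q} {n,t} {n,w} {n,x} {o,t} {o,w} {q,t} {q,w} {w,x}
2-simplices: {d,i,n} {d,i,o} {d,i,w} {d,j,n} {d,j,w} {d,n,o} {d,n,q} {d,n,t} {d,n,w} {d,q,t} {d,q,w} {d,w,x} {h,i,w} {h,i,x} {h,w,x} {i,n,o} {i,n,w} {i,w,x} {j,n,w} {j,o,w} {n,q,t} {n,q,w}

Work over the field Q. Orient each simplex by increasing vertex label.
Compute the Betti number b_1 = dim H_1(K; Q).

n_0=10 n_1=34 n_2=22  [Q]
∂1: piv[dh,di,dj,dn,do,dq,dt,dw,dx] rk=9  ker:hi,hj,hn,ht,hw,hx,in,io,it,iw,ix,jn,jo,jt,jw,no,nq,nt,nw,nx,ot,ow,qt,qw,wx
∂2: piv[din,dio,diw,djn,djw,dno,dnq,dnt,dnw,dqt,dqw,dwx,hiw,hix,hwx,jow] rk=16  ker:ino,inw,iwx,jnw,nqt,nqw
b_1=(34−9)−16=9

b_1=9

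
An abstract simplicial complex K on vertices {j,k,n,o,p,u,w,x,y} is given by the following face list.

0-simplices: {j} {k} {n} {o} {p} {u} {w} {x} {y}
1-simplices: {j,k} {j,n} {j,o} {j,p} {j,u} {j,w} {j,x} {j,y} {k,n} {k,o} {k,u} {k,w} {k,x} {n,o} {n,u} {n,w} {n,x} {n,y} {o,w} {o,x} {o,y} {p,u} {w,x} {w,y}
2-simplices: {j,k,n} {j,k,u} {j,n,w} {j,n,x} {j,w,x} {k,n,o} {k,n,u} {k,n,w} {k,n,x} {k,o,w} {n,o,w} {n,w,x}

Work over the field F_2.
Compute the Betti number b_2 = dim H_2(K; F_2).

n_0=9 n_1=24 n_2=12  [Z2]
∂1: piv[jk,jn,jo,jp,ju,jw,jx,jy] rk=8  ker:kn,ko,ku,kw,kx,no,nu,nw,nx,ny,ow,ox,oy,pu,wx,wy
∂2: piv[jkn,jku,jnw,jnx,jwx,kno,knu,knw,knx,kow] rk=10  ker:now,nwx
b_2=(12−10)−0=2

b_2=2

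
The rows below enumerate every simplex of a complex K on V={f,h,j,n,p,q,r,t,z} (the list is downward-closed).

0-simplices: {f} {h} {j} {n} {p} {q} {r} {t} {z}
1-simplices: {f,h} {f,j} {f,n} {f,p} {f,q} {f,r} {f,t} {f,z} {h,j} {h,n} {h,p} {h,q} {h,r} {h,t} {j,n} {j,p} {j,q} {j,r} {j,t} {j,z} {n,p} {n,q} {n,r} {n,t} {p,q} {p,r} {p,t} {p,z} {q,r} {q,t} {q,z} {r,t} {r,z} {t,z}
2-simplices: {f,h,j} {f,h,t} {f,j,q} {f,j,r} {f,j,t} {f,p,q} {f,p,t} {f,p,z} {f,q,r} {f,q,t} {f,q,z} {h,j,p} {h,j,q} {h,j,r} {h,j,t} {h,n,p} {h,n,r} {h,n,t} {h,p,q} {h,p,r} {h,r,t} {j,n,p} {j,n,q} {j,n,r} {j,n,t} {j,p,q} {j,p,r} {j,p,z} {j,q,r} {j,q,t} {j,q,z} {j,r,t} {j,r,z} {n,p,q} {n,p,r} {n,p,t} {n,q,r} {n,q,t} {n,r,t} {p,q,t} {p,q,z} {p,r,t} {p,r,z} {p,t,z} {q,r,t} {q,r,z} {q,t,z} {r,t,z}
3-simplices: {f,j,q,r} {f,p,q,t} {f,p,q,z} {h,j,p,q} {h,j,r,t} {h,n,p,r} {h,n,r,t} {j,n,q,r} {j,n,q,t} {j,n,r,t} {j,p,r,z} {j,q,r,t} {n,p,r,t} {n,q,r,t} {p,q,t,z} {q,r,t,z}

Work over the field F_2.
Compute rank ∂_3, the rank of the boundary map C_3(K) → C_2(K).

n_0=9 n_1=34 n_2=48 n_3=16  [Z2]
∂1: piv[fh,fj,fn,fp,fq,fr,ft,fz] rk=8  ker:hj,hn,hp,hq,hr,ht,jn,jp,jq,jr,jt,jz,np,nq,nr,nt,pq,pr,pt,pz,qr,qt,qz,rt,rz,tz
∂2: piv[fhj,fht,fjq,fjr,fjt,fpq,fpt,fpz,fqr,fqt,fqz,hjp,hjq,hjr,hnp,hnr,hnt,hpq,hpr,hrt,jnp,jnq,jpz,jrz,ptz] rk=25  ker:hjt,jnr,jnt,jpq,jpr,jqr,jqt,jqz,jrt,npq,npr,npt,nqr,nqt,nrt,pqt,pqz,prt,prz,qrt,qrz,qtz,rtz
∂3: piv[fjqr,fpqt,fpqz,hjpq,hjrt,hnpr,hnrt,jnqr,jnqt,jnrt,jprz,jqrt,nprt,pqtz,qrtz] rk=15  ker:nqrt
rk∂_3=15

rank∂_3=15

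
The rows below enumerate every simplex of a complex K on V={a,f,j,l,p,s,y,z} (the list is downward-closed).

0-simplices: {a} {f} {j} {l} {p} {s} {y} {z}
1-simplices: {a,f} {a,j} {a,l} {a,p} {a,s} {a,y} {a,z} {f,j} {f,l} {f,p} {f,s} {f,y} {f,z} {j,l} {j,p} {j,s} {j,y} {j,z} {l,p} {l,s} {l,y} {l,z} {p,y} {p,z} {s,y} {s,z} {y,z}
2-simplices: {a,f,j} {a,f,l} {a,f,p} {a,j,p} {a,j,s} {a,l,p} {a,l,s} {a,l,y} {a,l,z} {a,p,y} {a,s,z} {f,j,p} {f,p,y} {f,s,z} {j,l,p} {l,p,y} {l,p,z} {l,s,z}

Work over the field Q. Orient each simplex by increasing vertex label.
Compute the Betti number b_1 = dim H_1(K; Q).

n_0=8 n_1=27 n_2=18  [Q]
∂1: piv[af,aj,al,ap,as,ay,az] rk=7  ker:fj,fl,fp,fs,fy,fz,jl,jp,js,jy,jz,lp,ls,ly,lz,py,pz,sy,sz,yz
∂2: piv[afj,afl,afp,ajp,ajs,alp,als,aly,alz,apy,asz,fpy,fsz,jlp,lpz] rk=15  ker:fjp,lpy,lsz
b_1=(27−7)−15=5

b_1=5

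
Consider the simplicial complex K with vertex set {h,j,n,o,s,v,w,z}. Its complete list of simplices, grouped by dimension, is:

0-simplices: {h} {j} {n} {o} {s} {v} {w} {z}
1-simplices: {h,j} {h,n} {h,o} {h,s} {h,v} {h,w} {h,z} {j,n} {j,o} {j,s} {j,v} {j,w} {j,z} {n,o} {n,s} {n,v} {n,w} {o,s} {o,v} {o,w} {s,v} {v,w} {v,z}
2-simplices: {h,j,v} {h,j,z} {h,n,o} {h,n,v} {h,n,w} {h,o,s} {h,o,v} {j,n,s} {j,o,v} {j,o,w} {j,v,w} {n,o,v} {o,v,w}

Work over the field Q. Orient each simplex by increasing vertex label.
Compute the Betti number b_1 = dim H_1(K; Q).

n_0=8 n_1=23 n_2=13  [Q]
∂1: piv[hj,hn,ho,hs,hv,hw,hz] rk=7  ker:jn,jo,js,jv,jw,jz,no,ns,nv,nw,os,ov,ow,sv,vw,vz
∂2: piv[hjv,hjz,hno,hnv,hnw,hos,hov,jns,jov,jow,jvw] rk=11  ker:nov,ovw
b_1=(23−7)−11=5

b_1=5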